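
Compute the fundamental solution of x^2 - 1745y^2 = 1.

First expand sqrt(1745) as a continued fraction. With x_i = (sqrt(1745) + m_i)/d_i and (m_0, d_0) = (0, 1): a_0 = floor(sqrt(1745)) = 41, since 41^2 = 1681 <= 1745 < 1764 = 42^2.
Iterate m_{i+1} = d_i*a_i - m_i, d_{i+1} = (1745 - m_{i+1}^2)/d_i, a_{i+1} = floor((a_0 + m_{i+1})/d_{i+1}):
  m_1 = 1*41 - 0 = 41, d_1 = (1745 - 41^2)/1 = 64/1 = 64, a_1 = floor((41 + 41)/64) = 1.
  m_2 = 64*1 - 41 = 23, d_2 = (1745 - 23^2)/64 = 1216/64 = 19, a_2 = floor((41 + 23)/19) = 3.
  m_3 = 19*3 - 23 = 34, d_3 = (1745 - 34^2)/19 = 589/19 = 31, a_3 = floor((41 + 34)/31) = 2.
  m_4 = 31*2 - 34 = 28, d_4 = (1745 - 28^2)/31 = 961/31 = 31, a_4 = floor((41 + 28)/31) = 2.
  m_5 = 31*2 - 28 = 34, d_5 = (1745 - 34^2)/31 = 589/31 = 19, a_5 = floor((41 + 34)/19) = 3.
  m_6 = 19*3 - 34 = 23, d_6 = (1745 - 23^2)/19 = 1216/19 = 64, a_6 = floor((41 + 23)/64) = 1.
  m_7 = 64*1 - 23 = 41, d_7 = (1745 - 41^2)/64 = 64/64 = 1, a_7 = floor((41 + 41)/1) = 82.
  m_8 = 1*82 - 41 = 41, d_8 = (1745 - 41^2)/1 = 64/1 = 64: (m_8, d_8) = (m_1, d_1) = (41, 64), so from here the quotients repeat a_1, ..., a_7; the period length is 7.
So sqrt(1745) = [41; (1, 3, 2, 2, 3, 1, 82)] with period length k = 7.
k is odd, so (p_{k-1}, q_{k-1}) only solves x^2 - 1745y^2 = -1 and the fundamental solution of x^2 - 1745y^2 = 1 is (p_{2k-1}, q_{2k-1}) = (p_13, q_13); compute convergents through index 13, running through the period twice.
Convergents (p_i = a_i*p_{i-1} + p_{i-2}, q_i = a_i*q_{i-1} + q_{i-2} with p_{-2}=0, p_{-1}=1, q_{-2}=1, q_{-1}=0):
  i=0: a_0=41, p_0 = 41*1 + 0 = 41, q_0 = 41*0 + 1 = 1.
  i=1: a_1=1, p_1 = 1*41 + 1 = 42, q_1 = 1*1 + 0 = 1.
  i=2: a_2=3, p_2 = 3*42 + 41 = 167, q_2 = 3*1 + 1 = 4.
  i=3: a_3=2, p_3 = 2*167 + 42 = 376, q_3 = 2*4 + 1 = 9.
  i=4: a_4=2, p_4 = 2*376 + 167 = 919, q_4 = 2*9 + 4 = 22.
  i=5: a_5=3, p_5 = 3*919 + 376 = 3133, q_5 = 3*22 + 9 = 75.
  i=6: a_6=1, p_6 = 1*3133 + 919 = 4052, q_6 = 1*75 + 22 = 97.
  i=7: a_7=82, p_7 = 82*4052 + 3133 = 335397, q_7 = 82*97 + 75 = 8029.
  i=8: a_8=1, p_8 = 1*335397 + 4052 = 339449, q_8 = 1*8029 + 97 = 8126.
  i=9: a_9=3, p_9 = 3*339449 + 335397 = 1353744, q_9 = 3*8126 + 8029 = 32407.
  i=10: a_10=2, p_10 = 2*1353744 + 339449 = 3046937, q_10 = 2*32407 + 8126 = 72940.
  i=11: a_11=2, p_11 = 2*3046937 + 1353744 = 7447618, q_11 = 2*72940 + 32407 = 178287.
  i=12: a_12=3, p_12 = 3*7447618 + 3046937 = 25389791, q_12 = 3*178287 + 72940 = 607801.
  i=13: a_13=1, p_13 = 1*25389791 + 7447618 = 32837409, q_13 = 1*607801 + 178287 = 786088.
Indeed p_6^2 - 1745*q_6^2 = 16418704 - 16418705 = -1, not +1.
Check: 32837409^2 - 1745*786088^2 = 1078295429833281 - 1078295429833280 = 1, so (x, y) = (32837409, 786088) solves the equation, and by the theorem it is the least positive solution.

(x, y) = (32837409, 786088)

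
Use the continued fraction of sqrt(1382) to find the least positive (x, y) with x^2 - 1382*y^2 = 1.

(x, y) = (13003237, 349782)

First expand sqrt(1382) as a continued fraction. With x_i = (sqrt(1382) + m_i)/d_i and (m_0, d_0) = (0, 1): a_0 = floor(sqrt(1382)) = 37, since 37^2 = 1369 <= 1382 < 1444 = 38^2.
Iterate m_{i+1} = d_i*a_i - m_i, d_{i+1} = (1382 - m_{i+1}^2)/d_i, a_{i+1} = floor((a_0 + m_{i+1})/d_{i+1}):
  m_1 = 1*37 - 0 = 37, d_1 = (1382 - 37^2)/1 = 13/1 = 13, a_1 = floor((37 + 37)/13) = 5.
  m_2 = 13*5 - 37 = 28, d_2 = (1382 - 28^2)/13 = 598/13 = 46, a_2 = floor((37 + 28)/46) = 1.
  m_3 = 46*1 - 28 = 18, d_3 = (1382 - 18^2)/46 = 1058/46 = 23, a_3 = floor((37 + 18)/23) = 2.
  m_4 = 23*2 - 18 = 28, d_4 = (1382 - 28^2)/23 = 598/23 = 26, a_4 = floor((37 + 28)/26) = 2.
  m_5 = 26*2 - 28 = 24, d_5 = (1382 - 24^2)/26 = 806/26 = 31, a_5 = floor((37 + 24)/31) = 1.
  m_6 = 31*1 - 24 = 7, d_6 = (1382 - 7^2)/31 = 1333/31 = 43, a_6 = floor((37 + 7)/43) = 1.
  m_7 = 43*1 - 7 = 36, d_7 = (1382 - 36^2)/43 = 86/43 = 2, a_7 = floor((37 + 36)/2) = 36.
  m_8 = 2*36 - 36 = 36, d_8 = (1382 - 36^2)/2 = 86/2 = 43, a_8 = floor((37 + 36)/43) = 1.
  m_9 = 43*1 - 36 = 7, d_9 = (1382 - 7^2)/43 = 1333/43 = 31, a_9 = floor((37 + 7)/31) = 1.
  m_10 = 31*1 - 7 = 24, d_10 = (1382 - 24^2)/31 = 806/31 = 26, a_10 = floor((37 + 24)/26) = 2.
  m_11 = 26*2 - 24 = 28, d_11 = (1382 - 28^2)/26 = 598/26 = 23, a_11 = floor((37 + 28)/23) = 2.
  m_12 = 23*2 - 28 = 18, d_12 = (1382 - 18^2)/23 = 1058/23 = 46, a_12 = floor((37 + 18)/46) = 1.
  m_13 = 46*1 - 18 = 28, d_13 = (1382 - 28^2)/46 = 598/46 = 13, a_13 = floor((37 + 28)/13) = 5.
  m_14 = 13*5 - 28 = 37, d_14 = (1382 - 37^2)/13 = 13/13 = 1, a_14 = floor((37 + 37)/1) = 74.
  m_15 = 1*74 - 37 = 37, d_15 = (1382 - 37^2)/1 = 13/1 = 13: (m_15, d_15) = (m_1, d_1) = (37, 13), so from here the quotients repeat a_1, ..., a_14; the period length is 14.
So sqrt(1382) = [37; (5, 1, 2, 2, 1, 1, 36, 1, 1, 2, 2, 1, 5, 74)] with period length k = 14.
k is even, so the fundamental solution of x^2 - 1382y^2 = 1 is (p_{k-1}, q_{k-1}) = (p_13, q_13); compute convergents through index 13.
Convergents (p_i = a_i*p_{i-1} + p_{i-2}, q_i = a_i*q_{i-1} + q_{i-2} with p_{-2}=0, p_{-1}=1, q_{-2}=1, q_{-1}=0):
  i=0: a_0=37, p_0 = 37*1 + 0 = 37, q_0 = 37*0 + 1 = 1.
  i=1: a_1=5, p_1 = 5*37 + 1 = 186, q_1 = 5*1 + 0 = 5.
  i=2: a_2=1, p_2 = 1*186 + 37 = 223, q_2 = 1*5 + 1 = 6.
  i=3: a_3=2, p_3 = 2*223 + 186 = 632, q_3 = 2*6 + 5 = 17.
  i=4: a_4=2, p_4 = 2*632 + 223 = 1487, q_4 = 2*17 + 6 = 40.
  i=5: a_5=1, p_5 = 1*1487 + 632 = 2119, q_5 = 1*40 + 17 = 57.
  i=6: a_6=1, p_6 = 1*2119 + 1487 = 3606, q_6 = 1*57 + 40 = 97.
  i=7: a_7=36, p_7 = 36*3606 + 2119 = 131935, q_7 = 36*97 + 57 = 3549.
  i=8: a_8=1, p_8 = 1*131935 + 3606 = 135541, q_8 = 1*3549 + 97 = 3646.
  i=9: a_9=1, p_9 = 1*135541 + 131935 = 267476, q_9 = 1*3646 + 3549 = 7195.
  i=10: a_10=2, p_10 = 2*267476 + 135541 = 670493, q_10 = 2*7195 + 3646 = 18036.
  i=11: a_11=2, p_11 = 2*670493 + 267476 = 1608462, q_11 = 2*18036 + 7195 = 43267.
  i=12: a_12=1, p_12 = 1*1608462 + 670493 = 2278955, q_12 = 1*43267 + 18036 = 61303.
  i=13: a_13=5, p_13 = 5*2278955 + 1608462 = 13003237, q_13 = 5*61303 + 43267 = 349782.
Check: 13003237^2 - 1382*349782^2 = 169084172478169 - 169084172478168 = 1, so (x, y) = (13003237, 349782) solves the equation, and by the theorem it is the least positive solution.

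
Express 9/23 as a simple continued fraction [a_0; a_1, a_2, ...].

[0; 2, 1, 1, 4]

Run the Euclidean algorithm on 9 and 23; the successive quotients are the partial quotients a_0, a_1, ... (each step inverts the fractional part left over by the previous one):
  9 = 0*23 + 9, so a_0 = 0.
  23 = 2*9 + 5, so a_1 = 2.
  9 = 1*5 + 4, so a_2 = 1.
  5 = 1*4 + 1, so a_3 = 1.
  4 = 4*1 + 0, so a_4 = 4.
The remainder reaches 0 after 5 divisions, so the expansion has 5 partial quotients, read off in order.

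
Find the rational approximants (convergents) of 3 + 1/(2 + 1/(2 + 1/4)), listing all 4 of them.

3/1, 7/2, 17/5, 75/22

Using the convergent recurrence p_i = a_i*p_{i-1} + p_{i-2}, q_i = a_i*q_{i-1} + q_{i-2} with p_{-2}=0, p_{-1}=1, q_{-2}=1, q_{-1}=0:
  i=0: a_0=3, p_0 = 3*1 + 0 = 3, q_0 = 3*0 + 1 = 1.
  i=1: a_1=2, p_1 = 2*3 + 1 = 7, q_1 = 2*1 + 0 = 2.
  i=2: a_2=2, p_2 = 2*7 + 3 = 17, q_2 = 2*2 + 1 = 5.
  i=3: a_3=4, p_3 = 4*17 + 7 = 75, q_3 = 4*5 + 2 = 22.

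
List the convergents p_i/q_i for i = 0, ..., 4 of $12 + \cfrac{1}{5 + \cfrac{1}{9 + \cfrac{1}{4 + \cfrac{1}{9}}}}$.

12/1, 61/5, 561/46, 2305/189, 21306/1747

Using the convergent recurrence p_i = a_i*p_{i-1} + p_{i-2}, q_i = a_i*q_{i-1} + q_{i-2} with p_{-2}=0, p_{-1}=1, q_{-2}=1, q_{-1}=0:
  i=0: a_0=12, p_0 = 12*1 + 0 = 12, q_0 = 12*0 + 1 = 1.
  i=1: a_1=5, p_1 = 5*12 + 1 = 61, q_1 = 5*1 + 0 = 5.
  i=2: a_2=9, p_2 = 9*61 + 12 = 561, q_2 = 9*5 + 1 = 46.
  i=3: a_3=4, p_3 = 4*561 + 61 = 2305, q_3 = 4*46 + 5 = 189.
  i=4: a_4=9, p_4 = 9*2305 + 561 = 21306, q_4 = 9*189 + 46 = 1747.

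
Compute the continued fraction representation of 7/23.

[0; 3, 3, 2]

Run the Euclidean algorithm on 7 and 23; the successive quotients are the partial quotients a_0, a_1, ... (each step inverts the fractional part left over by the previous one):
  7 = 0*23 + 7, so a_0 = 0.
  23 = 3*7 + 2, so a_1 = 3.
  7 = 3*2 + 1, so a_2 = 3.
  2 = 2*1 + 0, so a_3 = 2.
The remainder reaches 0 after 4 divisions, so the expansion has 4 partial quotients, read off in order.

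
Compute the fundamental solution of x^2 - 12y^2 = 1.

(x, y) = (7, 2)

First expand sqrt(12) as a continued fraction. With x_i = (sqrt(12) + m_i)/d_i and (m_0, d_0) = (0, 1): a_0 = floor(sqrt(12)) = 3, since 3^2 = 9 <= 12 < 16 = 4^2.
Iterate m_{i+1} = d_i*a_i - m_i, d_{i+1} = (12 - m_{i+1}^2)/d_i, a_{i+1} = floor((a_0 + m_{i+1})/d_{i+1}):
  m_1 = 1*3 - 0 = 3, d_1 = (12 - 3^2)/1 = 3/1 = 3, a_1 = floor((3 + 3)/3) = 2.
  m_2 = 3*2 - 3 = 3, d_2 = (12 - 3^2)/3 = 3/3 = 1, a_2 = floor((3 + 3)/1) = 6.
  m_3 = 1*6 - 3 = 3, d_3 = (12 - 3^2)/1 = 3/1 = 3: (m_3, d_3) = (m_1, d_1) = (3, 3), so from here the quotients repeat a_1, a_2; the period length is 2.
So sqrt(12) = [3; (2, 6)] with period length k = 2.
k is even, so the fundamental solution of x^2 - 12y^2 = 1 is (p_{k-1}, q_{k-1}) = (p_1, q_1); compute convergents through index 1.
Convergents (p_i = a_i*p_{i-1} + p_{i-2}, q_i = a_i*q_{i-1} + q_{i-2} with p_{-2}=0, p_{-1}=1, q_{-2}=1, q_{-1}=0):
  i=0: a_0=3, p_0 = 3*1 + 0 = 3, q_0 = 3*0 + 1 = 1.
  i=1: a_1=2, p_1 = 2*3 + 1 = 7, q_1 = 2*1 + 0 = 2.
Check: 7^2 - 12*2^2 = 49 - 48 = 1, so (x, y) = (7, 2) solves the equation, and by the theorem it is the least positive solution.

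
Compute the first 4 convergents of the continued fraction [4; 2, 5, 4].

4/1, 9/2, 49/11, 205/46

Using the convergent recurrence p_i = a_i*p_{i-1} + p_{i-2}, q_i = a_i*q_{i-1} + q_{i-2} with p_{-2}=0, p_{-1}=1, q_{-2}=1, q_{-1}=0:
  i=0: a_0=4, p_0 = 4*1 + 0 = 4, q_0 = 4*0 + 1 = 1.
  i=1: a_1=2, p_1 = 2*4 + 1 = 9, q_1 = 2*1 + 0 = 2.
  i=2: a_2=5, p_2 = 5*9 + 4 = 49, q_2 = 5*2 + 1 = 11.
  i=3: a_3=4, p_3 = 4*49 + 9 = 205, q_3 = 4*11 + 2 = 46.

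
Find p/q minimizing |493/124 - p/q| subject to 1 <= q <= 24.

95/24

Expand x = 493/124 as a continued fraction with the Euclidean algorithm:
  493 = 3*124 + 121, so a_0 = 3.
  124 = 1*121 + 3, so a_1 = 1.
  121 = 40*3 + 1, so a_2 = 40.
  3 = 3*1 + 0, so a_3 = 3.
so x = [3; 1, 40, 3].
Convergents (p_i = a_i*p_{i-1} + p_{i-2}, q_i = a_i*q_{i-1} + q_{i-2} with p_{-2}=0, p_{-1}=1, q_{-2}=1, q_{-1}=0), until the denominator exceeds 24:
  i=0: a_0=3, p_0 = 3*1 + 0 = 3, q_0 = 3*0 + 1 = 1.
  i=1: a_1=1, p_1 = 1*3 + 1 = 4, q_1 = 1*1 + 0 = 1.
  i=2: a_2=40, p_2 = 40*4 + 3 = 163, q_2 = 40*1 + 1 = 41.
q_2 = 41 > 24, so the last convergent with denominator <= 24 is p_1/q_1 = 4/1.
The closest fraction with denominator <= 24 is either p_1/q_1 or the intermediate fraction (k*p_1 + p_0)/(k*q_1 + q_0) with the largest k >= 1 whose denominator stays <= 24; these approach x as k grows, and every other convergent or intermediate fraction in range is farther away.
Largest k: floor((24 - q_0)/q_1) = floor((24 - 1)/1) = 23.
That gives (23*4 + 3)/(23*1 + 1) = 95/24.
Compare the errors: |x - 4/1| = |493*1 - 4*124|/(124*1) = 3/124, and |x - 95/24| = |493*24 - 95*124|/(124*24) = 52/2976.
Cross-multiplying, 52*124 = 6448 < 8928 = 3*2976, so 52/2976 is smaller: the intermediate fraction 95/24 is closer to x than 4/1.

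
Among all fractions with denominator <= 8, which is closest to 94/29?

Expand x = 94/29 as a continued fraction with the Euclidean algorithm:
  94 = 3*29 + 7, so a_0 = 3.
  29 = 4*7 + 1, so a_1 = 4.
  7 = 7*1 + 0, so a_2 = 7.
so x = [3; 4, 7].
Convergents (p_i = a_i*p_{i-1} + p_{i-2}, q_i = a_i*q_{i-1} + q_{i-2} with p_{-2}=0, p_{-1}=1, q_{-2}=1, q_{-1}=0), until the denominator exceeds 8:
  i=0: a_0=3, p_0 = 3*1 + 0 = 3, q_0 = 3*0 + 1 = 1.
  i=1: a_1=4, p_1 = 4*3 + 1 = 13, q_1 = 4*1 + 0 = 4.
  i=2: a_2=7, p_2 = 7*13 + 3 = 94, q_2 = 7*4 + 1 = 29.
q_2 = 29 > 8, so the last convergent with denominator <= 8 is p_1/q_1 = 13/4.
The closest fraction with denominator <= 8 is either p_1/q_1 or the intermediate fraction (k*p_1 + p_0)/(k*q_1 + q_0) with the largest k >= 1 whose denominator stays <= 8; these approach x as k grows, and every other convergent or intermediate fraction in range is farther away.
Largest k: floor((8 - q_0)/q_1) = floor((8 - 1)/4) = 1.
That gives (1*13 + 3)/(1*4 + 1) = 16/5.
Compare the errors: |x - 13/4| = |94*4 - 13*29|/(29*4) = 1/116, and |x - 16/5| = |94*5 - 16*29|/(29*5) = 6/145.
Cross-multiplying, 1*145 = 145 < 696 = 6*116, so 1/116 is smaller: the convergent 13/4 is closer to x than 16/5.

13/4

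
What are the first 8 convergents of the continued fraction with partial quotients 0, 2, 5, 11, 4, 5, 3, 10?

Using the convergent recurrence p_i = a_i*p_{i-1} + p_{i-2}, q_i = a_i*q_{i-1} + q_{i-2} with p_{-2}=0, p_{-1}=1, q_{-2}=1, q_{-1}=0:
  i=0: a_0=0, p_0 = 0*1 + 0 = 0, q_0 = 0*0 + 1 = 1.
  i=1: a_1=2, p_1 = 2*0 + 1 = 1, q_1 = 2*1 + 0 = 2.
  i=2: a_2=5, p_2 = 5*1 + 0 = 5, q_2 = 5*2 + 1 = 11.
  i=3: a_3=11, p_3 = 11*5 + 1 = 56, q_3 = 11*11 + 2 = 123.
  i=4: a_4=4, p_4 = 4*56 + 5 = 229, q_4 = 4*123 + 11 = 503.
  i=5: a_5=5, p_5 = 5*229 + 56 = 1201, q_5 = 5*503 + 123 = 2638.
  i=6: a_6=3, p_6 = 3*1201 + 229 = 3832, q_6 = 3*2638 + 503 = 8417.
  i=7: a_7=10, p_7 = 10*3832 + 1201 = 39521, q_7 = 10*8417 + 2638 = 86808.

0/1, 1/2, 5/11, 56/123, 229/503, 1201/2638, 3832/8417, 39521/86808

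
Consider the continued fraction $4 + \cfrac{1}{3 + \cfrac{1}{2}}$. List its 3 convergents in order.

4/1, 13/3, 30/7

Using the convergent recurrence p_i = a_i*p_{i-1} + p_{i-2}, q_i = a_i*q_{i-1} + q_{i-2} with p_{-2}=0, p_{-1}=1, q_{-2}=1, q_{-1}=0:
  i=0: a_0=4, p_0 = 4*1 + 0 = 4, q_0 = 4*0 + 1 = 1.
  i=1: a_1=3, p_1 = 3*4 + 1 = 13, q_1 = 3*1 + 0 = 3.
  i=2: a_2=2, p_2 = 2*13 + 4 = 30, q_2 = 2*3 + 1 = 7.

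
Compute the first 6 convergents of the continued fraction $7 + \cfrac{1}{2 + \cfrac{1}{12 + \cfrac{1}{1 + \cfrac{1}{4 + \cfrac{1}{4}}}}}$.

Using the convergent recurrence p_i = a_i*p_{i-1} + p_{i-2}, q_i = a_i*q_{i-1} + q_{i-2} with p_{-2}=0, p_{-1}=1, q_{-2}=1, q_{-1}=0:
  i=0: a_0=7, p_0 = 7*1 + 0 = 7, q_0 = 7*0 + 1 = 1.
  i=1: a_1=2, p_1 = 2*7 + 1 = 15, q_1 = 2*1 + 0 = 2.
  i=2: a_2=12, p_2 = 12*15 + 7 = 187, q_2 = 12*2 + 1 = 25.
  i=3: a_3=1, p_3 = 1*187 + 15 = 202, q_3 = 1*25 + 2 = 27.
  i=4: a_4=4, p_4 = 4*202 + 187 = 995, q_4 = 4*27 + 25 = 133.
  i=5: a_5=4, p_5 = 4*995 + 202 = 4182, q_5 = 4*133 + 27 = 559.

7/1, 15/2, 187/25, 202/27, 995/133, 4182/559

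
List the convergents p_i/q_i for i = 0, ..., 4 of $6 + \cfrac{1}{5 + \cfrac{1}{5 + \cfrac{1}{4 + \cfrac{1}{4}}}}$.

Using the convergent recurrence p_i = a_i*p_{i-1} + p_{i-2}, q_i = a_i*q_{i-1} + q_{i-2} with p_{-2}=0, p_{-1}=1, q_{-2}=1, q_{-1}=0:
  i=0: a_0=6, p_0 = 6*1 + 0 = 6, q_0 = 6*0 + 1 = 1.
  i=1: a_1=5, p_1 = 5*6 + 1 = 31, q_1 = 5*1 + 0 = 5.
  i=2: a_2=5, p_2 = 5*31 + 6 = 161, q_2 = 5*5 + 1 = 26.
  i=3: a_3=4, p_3 = 4*161 + 31 = 675, q_3 = 4*26 + 5 = 109.
  i=4: a_4=4, p_4 = 4*675 + 161 = 2861, q_4 = 4*109 + 26 = 462.

6/1, 31/5, 161/26, 675/109, 2861/462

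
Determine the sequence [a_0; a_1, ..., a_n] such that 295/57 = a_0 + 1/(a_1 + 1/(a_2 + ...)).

Run the Euclidean algorithm on 295 and 57; the successive quotients are the partial quotients a_0, a_1, ... (each step inverts the fractional part left over by the previous one):
  295 = 5*57 + 10, so a_0 = 5.
  57 = 5*10 + 7, so a_1 = 5.
  10 = 1*7 + 3, so a_2 = 1.
  7 = 2*3 + 1, so a_3 = 2.
  3 = 3*1 + 0, so a_4 = 3.
The remainder reaches 0 after 5 divisions, so the expansion has 5 partial quotients, read off in order.

[5; 5, 1, 2, 3]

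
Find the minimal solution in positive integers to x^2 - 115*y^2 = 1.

(x, y) = (1126, 105)

First expand sqrt(115) as a continued fraction. With x_i = (sqrt(115) + m_i)/d_i and (m_0, d_0) = (0, 1): a_0 = floor(sqrt(115)) = 10, since 10^2 = 100 <= 115 < 121 = 11^2.
Iterate m_{i+1} = d_i*a_i - m_i, d_{i+1} = (115 - m_{i+1}^2)/d_i, a_{i+1} = floor((a_0 + m_{i+1})/d_{i+1}):
  m_1 = 1*10 - 0 = 10, d_1 = (115 - 10^2)/1 = 15/1 = 15, a_1 = floor((10 + 10)/15) = 1.
  m_2 = 15*1 - 10 = 5, d_2 = (115 - 5^2)/15 = 90/15 = 6, a_2 = floor((10 + 5)/6) = 2.
  m_3 = 6*2 - 5 = 7, d_3 = (115 - 7^2)/6 = 66/6 = 11, a_3 = floor((10 + 7)/11) = 1.
  m_4 = 11*1 - 7 = 4, d_4 = (115 - 4^2)/11 = 99/11 = 9, a_4 = floor((10 + 4)/9) = 1.
  m_5 = 9*1 - 4 = 5, d_5 = (115 - 5^2)/9 = 90/9 = 10, a_5 = floor((10 + 5)/10) = 1.
  m_6 = 10*1 - 5 = 5, d_6 = (115 - 5^2)/10 = 90/10 = 9, a_6 = floor((10 + 5)/9) = 1.
  m_7 = 9*1 - 5 = 4, d_7 = (115 - 4^2)/9 = 99/9 = 11, a_7 = floor((10 + 4)/11) = 1.
  m_8 = 11*1 - 4 = 7, d_8 = (115 - 7^2)/11 = 66/11 = 6, a_8 = floor((10 + 7)/6) = 2.
  m_9 = 6*2 - 7 = 5, d_9 = (115 - 5^2)/6 = 90/6 = 15, a_9 = floor((10 + 5)/15) = 1.
  m_10 = 15*1 - 5 = 10, d_10 = (115 - 10^2)/15 = 15/15 = 1, a_10 = floor((10 + 10)/1) = 20.
  m_11 = 1*20 - 10 = 10, d_11 = (115 - 10^2)/1 = 15/1 = 15: (m_11, d_11) = (m_1, d_1) = (10, 15), so from here the quotients repeat a_1, ..., a_10; the period length is 10.
So sqrt(115) = [10; (1, 2, 1, 1, 1, 1, 1, 2, 1, 20)] with period length k = 10.
k is even, so the fundamental solution of x^2 - 115y^2 = 1 is (p_{k-1}, q_{k-1}) = (p_9, q_9); compute convergents through index 9.
Convergents (p_i = a_i*p_{i-1} + p_{i-2}, q_i = a_i*q_{i-1} + q_{i-2} with p_{-2}=0, p_{-1}=1, q_{-2}=1, q_{-1}=0):
  i=0: a_0=10, p_0 = 10*1 + 0 = 10, q_0 = 10*0 + 1 = 1.
  i=1: a_1=1, p_1 = 1*10 + 1 = 11, q_1 = 1*1 + 0 = 1.
  i=2: a_2=2, p_2 = 2*11 + 10 = 32, q_2 = 2*1 + 1 = 3.
  i=3: a_3=1, p_3 = 1*32 + 11 = 43, q_3 = 1*3 + 1 = 4.
  i=4: a_4=1, p_4 = 1*43 + 32 = 75, q_4 = 1*4 + 3 = 7.
  i=5: a_5=1, p_5 = 1*75 + 43 = 118, q_5 = 1*7 + 4 = 11.
  i=6: a_6=1, p_6 = 1*118 + 75 = 193, q_6 = 1*11 + 7 = 18.
  i=7: a_7=1, p_7 = 1*193 + 118 = 311, q_7 = 1*18 + 11 = 29.
  i=8: a_8=2, p_8 = 2*311 + 193 = 815, q_8 = 2*29 + 18 = 76.
  i=9: a_9=1, p_9 = 1*815 + 311 = 1126, q_9 = 1*76 + 29 = 105.
Check: 1126^2 - 115*105^2 = 1267876 - 1267875 = 1, so (x, y) = (1126, 105) solves the equation, and by the theorem it is the least positive solution.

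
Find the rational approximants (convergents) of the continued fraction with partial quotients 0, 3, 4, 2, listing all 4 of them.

0/1, 1/3, 4/13, 9/29

Using the convergent recurrence p_i = a_i*p_{i-1} + p_{i-2}, q_i = a_i*q_{i-1} + q_{i-2} with p_{-2}=0, p_{-1}=1, q_{-2}=1, q_{-1}=0:
  i=0: a_0=0, p_0 = 0*1 + 0 = 0, q_0 = 0*0 + 1 = 1.
  i=1: a_1=3, p_1 = 3*0 + 1 = 1, q_1 = 3*1 + 0 = 3.
  i=2: a_2=4, p_2 = 4*1 + 0 = 4, q_2 = 4*3 + 1 = 13.
  i=3: a_3=2, p_3 = 2*4 + 1 = 9, q_3 = 2*13 + 3 = 29.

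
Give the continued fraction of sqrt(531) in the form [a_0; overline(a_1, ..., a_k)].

[23; overline(23, 46)]

Write x_i = (sqrt(531) + m_i)/d_i with (m_0, d_0) = (0, 1). a_0 = floor(sqrt(531)) = 23, since 23^2 = 529 <= 531 < 576 = 24^2.
Iterate m_{i+1} = d_i*a_i - m_i, d_{i+1} = (531 - m_{i+1}^2)/d_i, a_{i+1} = floor((a_0 + m_{i+1})/d_{i+1}):
  m_1 = 1*23 - 0 = 23, d_1 = (531 - 23^2)/1 = 2/1 = 2, a_1 = floor((23 + 23)/2) = 23.
  m_2 = 2*23 - 23 = 23, d_2 = (531 - 23^2)/2 = 2/2 = 1, a_2 = floor((23 + 23)/1) = 46.
  m_3 = 1*46 - 23 = 23, d_3 = (531 - 23^2)/1 = 2/1 = 2: (m_3, d_3) = (m_1, d_1) = (23, 2), so from here the quotients repeat a_1, a_2; the period length is 2.
Hence the expansion of sqrt(531) is a_0 = 23 followed by the repeating block 23, 46 (period 2).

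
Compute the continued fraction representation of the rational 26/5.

[5; 5]

Run the Euclidean algorithm on 26 and 5; the successive quotients are the partial quotients a_0, a_1, ... (each step inverts the fractional part left over by the previous one):
  26 = 5*5 + 1, so a_0 = 5.
  5 = 5*1 + 0, so a_1 = 5.
The remainder reaches 0 after 2 divisions, so the expansion has 2 partial quotients, read off in order.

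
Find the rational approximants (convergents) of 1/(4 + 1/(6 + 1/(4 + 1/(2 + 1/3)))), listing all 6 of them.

Using the convergent recurrence p_i = a_i*p_{i-1} + p_{i-2}, q_i = a_i*q_{i-1} + q_{i-2} with p_{-2}=0, p_{-1}=1, q_{-2}=1, q_{-1}=0:
  i=0: a_0=0, p_0 = 0*1 + 0 = 0, q_0 = 0*0 + 1 = 1.
  i=1: a_1=4, p_1 = 4*0 + 1 = 1, q_1 = 4*1 + 0 = 4.
  i=2: a_2=6, p_2 = 6*1 + 0 = 6, q_2 = 6*4 + 1 = 25.
  i=3: a_3=4, p_3 = 4*6 + 1 = 25, q_3 = 4*25 + 4 = 104.
  i=4: a_4=2, p_4 = 2*25 + 6 = 56, q_4 = 2*104 + 25 = 233.
  i=5: a_5=3, p_5 = 3*56 + 25 = 193, q_5 = 3*233 + 104 = 803.

0/1, 1/4, 6/25, 25/104, 56/233, 193/803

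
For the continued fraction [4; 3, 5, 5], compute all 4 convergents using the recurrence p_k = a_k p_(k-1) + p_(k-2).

Using the convergent recurrence p_i = a_i*p_{i-1} + p_{i-2}, q_i = a_i*q_{i-1} + q_{i-2} with p_{-2}=0, p_{-1}=1, q_{-2}=1, q_{-1}=0:
  i=0: a_0=4, p_0 = 4*1 + 0 = 4, q_0 = 4*0 + 1 = 1.
  i=1: a_1=3, p_1 = 3*4 + 1 = 13, q_1 = 3*1 + 0 = 3.
  i=2: a_2=5, p_2 = 5*13 + 4 = 69, q_2 = 5*3 + 1 = 16.
  i=3: a_3=5, p_3 = 5*69 + 13 = 358, q_3 = 5*16 + 3 = 83.

4/1, 13/3, 69/16, 358/83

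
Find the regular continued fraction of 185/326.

Run the Euclidean algorithm on 185 and 326; the successive quotients are the partial quotients a_0, a_1, ... (each step inverts the fractional part left over by the previous one):
  185 = 0*326 + 185, so a_0 = 0.
  326 = 1*185 + 141, so a_1 = 1.
  185 = 1*141 + 44, so a_2 = 1.
  141 = 3*44 + 9, so a_3 = 3.
  44 = 4*9 + 8, so a_4 = 4.
  9 = 1*8 + 1, so a_5 = 1.
  8 = 8*1 + 0, so a_6 = 8.
The remainder reaches 0 after 7 divisions, so the expansion has 7 partial quotients, read off in order.

[0; 1, 1, 3, 4, 1, 8]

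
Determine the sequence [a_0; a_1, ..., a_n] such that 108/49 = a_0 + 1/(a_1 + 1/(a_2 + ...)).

[2; 4, 1, 9]

Run the Euclidean algorithm on 108 and 49; the successive quotients are the partial quotients a_0, a_1, ... (each step inverts the fractional part left over by the previous one):
  108 = 2*49 + 10, so a_0 = 2.
  49 = 4*10 + 9, so a_1 = 4.
  10 = 1*9 + 1, so a_2 = 1.
  9 = 9*1 + 0, so a_3 = 9.
The remainder reaches 0 after 4 divisions, so the expansion has 4 partial quotients, read off in order.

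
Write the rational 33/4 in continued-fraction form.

[8; 4]

Run the Euclidean algorithm on 33 and 4; the successive quotients are the partial quotients a_0, a_1, ... (each step inverts the fractional part left over by the previous one):
  33 = 8*4 + 1, so a_0 = 8.
  4 = 4*1 + 0, so a_1 = 4.
The remainder reaches 0 after 2 divisions, so the expansion has 2 partial quotients, read off in order.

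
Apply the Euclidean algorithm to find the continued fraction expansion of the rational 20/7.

Run the Euclidean algorithm on 20 and 7; the successive quotients are the partial quotients a_0, a_1, ... (each step inverts the fractional part left over by the previous one):
  20 = 2*7 + 6, so a_0 = 2.
  7 = 1*6 + 1, so a_1 = 1.
  6 = 6*1 + 0, so a_2 = 6.
The remainder reaches 0 after 3 divisions, so the expansion has 3 partial quotients, read off in order.

[2; 1, 6]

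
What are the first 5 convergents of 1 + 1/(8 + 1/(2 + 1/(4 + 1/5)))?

Using the convergent recurrence p_i = a_i*p_{i-1} + p_{i-2}, q_i = a_i*q_{i-1} + q_{i-2} with p_{-2}=0, p_{-1}=1, q_{-2}=1, q_{-1}=0:
  i=0: a_0=1, p_0 = 1*1 + 0 = 1, q_0 = 1*0 + 1 = 1.
  i=1: a_1=8, p_1 = 8*1 + 1 = 9, q_1 = 8*1 + 0 = 8.
  i=2: a_2=2, p_2 = 2*9 + 1 = 19, q_2 = 2*8 + 1 = 17.
  i=3: a_3=4, p_3 = 4*19 + 9 = 85, q_3 = 4*17 + 8 = 76.
  i=4: a_4=5, p_4 = 5*85 + 19 = 444, q_4 = 5*76 + 17 = 397.

1/1, 9/8, 19/17, 85/76, 444/397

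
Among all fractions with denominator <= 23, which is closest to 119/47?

Expand x = 119/47 as a continued fraction with the Euclidean algorithm:
  119 = 2*47 + 25, so a_0 = 2.
  47 = 1*25 + 22, so a_1 = 1.
  25 = 1*22 + 3, so a_2 = 1.
  22 = 7*3 + 1, so a_3 = 7.
  3 = 3*1 + 0, so a_4 = 3.
so x = [2; 1, 1, 7, 3].
Convergents (p_i = a_i*p_{i-1} + p_{i-2}, q_i = a_i*q_{i-1} + q_{i-2} with p_{-2}=0, p_{-1}=1, q_{-2}=1, q_{-1}=0), until the denominator exceeds 23:
  i=0: a_0=2, p_0 = 2*1 + 0 = 2, q_0 = 2*0 + 1 = 1.
  i=1: a_1=1, p_1 = 1*2 + 1 = 3, q_1 = 1*1 + 0 = 1.
  i=2: a_2=1, p_2 = 1*3 + 2 = 5, q_2 = 1*1 + 1 = 2.
  i=3: a_3=7, p_3 = 7*5 + 3 = 38, q_3 = 7*2 + 1 = 15.
  i=4: a_4=3, p_4 = 3*38 + 5 = 119, q_4 = 3*15 + 2 = 47.
q_4 = 47 > 23, so the last convergent with denominator <= 23 is p_3/q_3 = 38/15.
The closest fraction with denominator <= 23 is either p_3/q_3 or the intermediate fraction (k*p_3 + p_2)/(k*q_3 + q_2) with the largest k >= 1 whose denominator stays <= 23; these approach x as k grows, and every other convergent or intermediate fraction in range is farther away.
Largest k: floor((23 - q_2)/q_3) = floor((23 - 2)/15) = 1.
That gives (1*38 + 5)/(1*15 + 2) = 43/17.
Compare the errors: |x - 38/15| = |119*15 - 38*47|/(47*15) = 1/705, and |x - 43/17| = |119*17 - 43*47|/(47*17) = 2/799.
Cross-multiplying, 1*799 = 799 < 1410 = 2*705, so 1/705 is smaller: the convergent 38/15 is closer to x than 43/17.

38/15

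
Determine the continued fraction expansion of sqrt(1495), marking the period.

Write x_i = (sqrt(1495) + m_i)/d_i with (m_0, d_0) = (0, 1). a_0 = floor(sqrt(1495)) = 38, since 38^2 = 1444 <= 1495 < 1521 = 39^2.
Iterate m_{i+1} = d_i*a_i - m_i, d_{i+1} = (1495 - m_{i+1}^2)/d_i, a_{i+1} = floor((a_0 + m_{i+1})/d_{i+1}):
  m_1 = 1*38 - 0 = 38, d_1 = (1495 - 38^2)/1 = 51/1 = 51, a_1 = floor((38 + 38)/51) = 1.
  m_2 = 51*1 - 38 = 13, d_2 = (1495 - 13^2)/51 = 1326/51 = 26, a_2 = floor((38 + 13)/26) = 1.
  m_3 = 26*1 - 13 = 13, d_3 = (1495 - 13^2)/26 = 1326/26 = 51, a_3 = floor((38 + 13)/51) = 1.
  m_4 = 51*1 - 13 = 38, d_4 = (1495 - 38^2)/51 = 51/51 = 1, a_4 = floor((38 + 38)/1) = 76.
  m_5 = 1*76 - 38 = 38, d_5 = (1495 - 38^2)/1 = 51/1 = 51: (m_5, d_5) = (m_1, d_1) = (38, 51), so from here the quotients repeat a_1, ..., a_4; the period length is 4.
Hence the expansion of sqrt(1495) is a_0 = 38 followed by the repeating block 1, 1, 1, 76 (period 4).

[38; (1, 1, 1, 76)]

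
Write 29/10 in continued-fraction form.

Run the Euclidean algorithm on 29 and 10; the successive quotients are the partial quotients a_0, a_1, ... (each step inverts the fractional part left over by the previous one):
  29 = 2*10 + 9, so a_0 = 2.
  10 = 1*9 + 1, so a_1 = 1.
  9 = 9*1 + 0, so a_2 = 9.
The remainder reaches 0 after 3 divisions, so the expansion has 3 partial quotients, read off in order.

[2; 1, 9]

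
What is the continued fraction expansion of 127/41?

Run the Euclidean algorithm on 127 and 41; the successive quotients are the partial quotients a_0, a_1, ... (each step inverts the fractional part left over by the previous one):
  127 = 3*41 + 4, so a_0 = 3.
  41 = 10*4 + 1, so a_1 = 10.
  4 = 4*1 + 0, so a_2 = 4.
The remainder reaches 0 after 3 divisions, so the expansion has 3 partial quotients, read off in order.

[3; 10, 4]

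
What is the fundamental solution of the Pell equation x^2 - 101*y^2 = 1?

First expand sqrt(101) as a continued fraction. With x_i = (sqrt(101) + m_i)/d_i and (m_0, d_0) = (0, 1): a_0 = floor(sqrt(101)) = 10, since 10^2 = 100 <= 101 < 121 = 11^2.
Iterate m_{i+1} = d_i*a_i - m_i, d_{i+1} = (101 - m_{i+1}^2)/d_i, a_{i+1} = floor((a_0 + m_{i+1})/d_{i+1}):
  m_1 = 1*10 - 0 = 10, d_1 = (101 - 10^2)/1 = 1/1 = 1, a_1 = floor((10 + 10)/1) = 20.
  m_2 = 1*20 - 10 = 10, d_2 = (101 - 10^2)/1 = 1/1 = 1: (m_2, d_2) = (m_1, d_1) = (10, 1), so from here the quotient a_1 repeats; the period length is 1.
So sqrt(101) = [10; (20)] with period length k = 1.
k is odd, so (p_{k-1}, q_{k-1}) only solves x^2 - 101y^2 = -1 and the fundamental solution of x^2 - 101y^2 = 1 is (p_{2k-1}, q_{2k-1}) = (p_1, q_1); compute convergents through index 1, running through the period twice.
Convergents (p_i = a_i*p_{i-1} + p_{i-2}, q_i = a_i*q_{i-1} + q_{i-2} with p_{-2}=0, p_{-1}=1, q_{-2}=1, q_{-1}=0):
  i=0: a_0=10, p_0 = 10*1 + 0 = 10, q_0 = 10*0 + 1 = 1.
  i=1: a_1=20, p_1 = 20*10 + 1 = 201, q_1 = 20*1 + 0 = 20.
Indeed p_0^2 - 101*q_0^2 = 100 - 101 = -1, not +1.
Check: 201^2 - 101*20^2 = 40401 - 40400 = 1, so (x, y) = (201, 20) solves the equation, and by the theorem it is the least positive solution.

(x, y) = (201, 20)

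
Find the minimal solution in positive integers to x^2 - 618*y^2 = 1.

(x, y) = (10093, 406)

First expand sqrt(618) as a continued fraction. With x_i = (sqrt(618) + m_i)/d_i and (m_0, d_0) = (0, 1): a_0 = floor(sqrt(618)) = 24, since 24^2 = 576 <= 618 < 625 = 25^2.
Iterate m_{i+1} = d_i*a_i - m_i, d_{i+1} = (618 - m_{i+1}^2)/d_i, a_{i+1} = floor((a_0 + m_{i+1})/d_{i+1}):
  m_1 = 1*24 - 0 = 24, d_1 = (618 - 24^2)/1 = 42/1 = 42, a_1 = floor((24 + 24)/42) = 1.
  m_2 = 42*1 - 24 = 18, d_2 = (618 - 18^2)/42 = 294/42 = 7, a_2 = floor((24 + 18)/7) = 6.
  m_3 = 7*6 - 18 = 24, d_3 = (618 - 24^2)/7 = 42/7 = 6, a_3 = floor((24 + 24)/6) = 8.
  m_4 = 6*8 - 24 = 24, d_4 = (618 - 24^2)/6 = 42/6 = 7, a_4 = floor((24 + 24)/7) = 6.
  m_5 = 7*6 - 24 = 18, d_5 = (618 - 18^2)/7 = 294/7 = 42, a_5 = floor((24 + 18)/42) = 1.
  m_6 = 42*1 - 18 = 24, d_6 = (618 - 24^2)/42 = 42/42 = 1, a_6 = floor((24 + 24)/1) = 48.
  m_7 = 1*48 - 24 = 24, d_7 = (618 - 24^2)/1 = 42/1 = 42: (m_7, d_7) = (m_1, d_1) = (24, 42), so from here the quotients repeat a_1, ..., a_6; the period length is 6.
So sqrt(618) = [24; (1, 6, 8, 6, 1, 48)] with period length k = 6.
k is even, so the fundamental solution of x^2 - 618y^2 = 1 is (p_{k-1}, q_{k-1}) = (p_5, q_5); compute convergents through index 5.
Convergents (p_i = a_i*p_{i-1} + p_{i-2}, q_i = a_i*q_{i-1} + q_{i-2} with p_{-2}=0, p_{-1}=1, q_{-2}=1, q_{-1}=0):
  i=0: a_0=24, p_0 = 24*1 + 0 = 24, q_0 = 24*0 + 1 = 1.
  i=1: a_1=1, p_1 = 1*24 + 1 = 25, q_1 = 1*1 + 0 = 1.
  i=2: a_2=6, p_2 = 6*25 + 24 = 174, q_2 = 6*1 + 1 = 7.
  i=3: a_3=8, p_3 = 8*174 + 25 = 1417, q_3 = 8*7 + 1 = 57.
  i=4: a_4=6, p_4 = 6*1417 + 174 = 8676, q_4 = 6*57 + 7 = 349.
  i=5: a_5=1, p_5 = 1*8676 + 1417 = 10093, q_5 = 1*349 + 57 = 406.
Check: 10093^2 - 618*406^2 = 101868649 - 101868648 = 1, so (x, y) = (10093, 406) solves the equation, and by the theorem it is the least positive solution.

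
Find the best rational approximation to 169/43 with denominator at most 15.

55/14

Expand x = 169/43 as a continued fraction with the Euclidean algorithm:
  169 = 3*43 + 40, so a_0 = 3.
  43 = 1*40 + 3, so a_1 = 1.
  40 = 13*3 + 1, so a_2 = 13.
  3 = 3*1 + 0, so a_3 = 3.
so x = [3; 1, 13, 3].
Convergents (p_i = a_i*p_{i-1} + p_{i-2}, q_i = a_i*q_{i-1} + q_{i-2} with p_{-2}=0, p_{-1}=1, q_{-2}=1, q_{-1}=0), until the denominator exceeds 15:
  i=0: a_0=3, p_0 = 3*1 + 0 = 3, q_0 = 3*0 + 1 = 1.
  i=1: a_1=1, p_1 = 1*3 + 1 = 4, q_1 = 1*1 + 0 = 1.
  i=2: a_2=13, p_2 = 13*4 + 3 = 55, q_2 = 13*1 + 1 = 14.
  i=3: a_3=3, p_3 = 3*55 + 4 = 169, q_3 = 3*14 + 1 = 43.
q_3 = 43 > 15, so the last convergent with denominator <= 15 is p_2/q_2 = 55/14.
The closest fraction with denominator <= 15 is either p_2/q_2 or the intermediate fraction (k*p_2 + p_1)/(k*q_2 + q_1) with the largest k >= 1 whose denominator stays <= 15; these approach x as k grows, and every other convergent or intermediate fraction in range is farther away.
Largest k: floor((15 - q_1)/q_2) = floor((15 - 1)/14) = 1.
That gives (1*55 + 4)/(1*14 + 1) = 59/15.
Compare the errors: |x - 55/14| = |169*14 - 55*43|/(43*14) = 1/602, and |x - 59/15| = |169*15 - 59*43|/(43*15) = 2/645.
Cross-multiplying, 1*645 = 645 < 1204 = 2*602, so 1/602 is smaller: the convergent 55/14 is closer to x than 59/15.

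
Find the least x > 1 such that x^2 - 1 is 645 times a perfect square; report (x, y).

First expand sqrt(645) as a continued fraction. With x_i = (sqrt(645) + m_i)/d_i and (m_0, d_0) = (0, 1): a_0 = floor(sqrt(645)) = 25, since 25^2 = 625 <= 645 < 676 = 26^2.
Iterate m_{i+1} = d_i*a_i - m_i, d_{i+1} = (645 - m_{i+1}^2)/d_i, a_{i+1} = floor((a_0 + m_{i+1})/d_{i+1}):
  m_1 = 1*25 - 0 = 25, d_1 = (645 - 25^2)/1 = 20/1 = 20, a_1 = floor((25 + 25)/20) = 2.
  m_2 = 20*2 - 25 = 15, d_2 = (645 - 15^2)/20 = 420/20 = 21, a_2 = floor((25 + 15)/21) = 1.
  m_3 = 21*1 - 15 = 6, d_3 = (645 - 6^2)/21 = 609/21 = 29, a_3 = floor((25 + 6)/29) = 1.
  m_4 = 29*1 - 6 = 23, d_4 = (645 - 23^2)/29 = 116/29 = 4, a_4 = floor((25 + 23)/4) = 12.
  m_5 = 4*12 - 23 = 25, d_5 = (645 - 25^2)/4 = 20/4 = 5, a_5 = floor((25 + 25)/5) = 10.
  m_6 = 5*10 - 25 = 25, d_6 = (645 - 25^2)/5 = 20/5 = 4, a_6 = floor((25 + 25)/4) = 12.
  m_7 = 4*12 - 25 = 23, d_7 = (645 - 23^2)/4 = 116/4 = 29, a_7 = floor((25 + 23)/29) = 1.
  m_8 = 29*1 - 23 = 6, d_8 = (645 - 6^2)/29 = 609/29 = 21, a_8 = floor((25 + 6)/21) = 1.
  m_9 = 21*1 - 6 = 15, d_9 = (645 - 15^2)/21 = 420/21 = 20, a_9 = floor((25 + 15)/20) = 2.
  m_10 = 20*2 - 15 = 25, d_10 = (645 - 25^2)/20 = 20/20 = 1, a_10 = floor((25 + 25)/1) = 50.
  m_11 = 1*50 - 25 = 25, d_11 = (645 - 25^2)/1 = 20/1 = 20: (m_11, d_11) = (m_1, d_1) = (25, 20), so from here the quotients repeat a_1, ..., a_10; the period length is 10.
So sqrt(645) = [25; (2, 1, 1, 12, 10, 12, 1, 1, 2, 50)] with period length k = 10.
k is even, so the fundamental solution of x^2 - 645y^2 = 1 is (p_{k-1}, q_{k-1}) = (p_9, q_9); compute convergents through index 9.
Convergents (p_i = a_i*p_{i-1} + p_{i-2}, q_i = a_i*q_{i-1} + q_{i-2} with p_{-2}=0, p_{-1}=1, q_{-2}=1, q_{-1}=0):
  i=0: a_0=25, p_0 = 25*1 + 0 = 25, q_0 = 25*0 + 1 = 1.
  i=1: a_1=2, p_1 = 2*25 + 1 = 51, q_1 = 2*1 + 0 = 2.
  i=2: a_2=1, p_2 = 1*51 + 25 = 76, q_2 = 1*2 + 1 = 3.
  i=3: a_3=1, p_3 = 1*76 + 51 = 127, q_3 = 1*3 + 2 = 5.
  i=4: a_4=12, p_4 = 12*127 + 76 = 1600, q_4 = 12*5 + 3 = 63.
  i=5: a_5=10, p_5 = 10*1600 + 127 = 16127, q_5 = 10*63 + 5 = 635.
  i=6: a_6=12, p_6 = 12*16127 + 1600 = 195124, q_6 = 12*635 + 63 = 7683.
  i=7: a_7=1, p_7 = 1*195124 + 16127 = 211251, q_7 = 1*7683 + 635 = 8318.
  i=8: a_8=1, p_8 = 1*211251 + 195124 = 406375, q_8 = 1*8318 + 7683 = 16001.
  i=9: a_9=2, p_9 = 2*406375 + 211251 = 1024001, q_9 = 2*16001 + 8318 = 40320.
Check: 1024001^2 - 645*40320^2 = 1048578048001 - 1048578048000 = 1, so (x, y) = (1024001, 40320) solves the equation, and by the theorem it is the least positive solution.

(x, y) = (1024001, 40320)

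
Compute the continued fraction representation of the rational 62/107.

[0; 1, 1, 2, 1, 1, 1, 5]

Run the Euclidean algorithm on 62 and 107; the successive quotients are the partial quotients a_0, a_1, ... (each step inverts the fractional part left over by the previous one):
  62 = 0*107 + 62, so a_0 = 0.
  107 = 1*62 + 45, so a_1 = 1.
  62 = 1*45 + 17, so a_2 = 1.
  45 = 2*17 + 11, so a_3 = 2.
  17 = 1*11 + 6, so a_4 = 1.
  11 = 1*6 + 5, so a_5 = 1.
  6 = 1*5 + 1, so a_6 = 1.
  5 = 5*1 + 0, so a_7 = 5.
The remainder reaches 0 after 8 divisions, so the expansion has 8 partial quotients, read off in order.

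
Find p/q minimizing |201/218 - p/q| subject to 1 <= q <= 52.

Expand x = 201/218 as a continued fraction with the Euclidean algorithm:
  201 = 0*218 + 201, so a_0 = 0.
  218 = 1*201 + 17, so a_1 = 1.
  201 = 11*17 + 14, so a_2 = 11.
  17 = 1*14 + 3, so a_3 = 1.
  14 = 4*3 + 2, so a_4 = 4.
  3 = 1*2 + 1, so a_5 = 1.
  2 = 2*1 + 0, so a_6 = 2.
so x = [0; 1, 11, 1, 4, 1, 2].
Convergents (p_i = a_i*p_{i-1} + p_{i-2}, q_i = a_i*q_{i-1} + q_{i-2} with p_{-2}=0, p_{-1}=1, q_{-2}=1, q_{-1}=0), until the denominator exceeds 52:
  i=0: a_0=0, p_0 = 0*1 + 0 = 0, q_0 = 0*0 + 1 = 1.
  i=1: a_1=1, p_1 = 1*0 + 1 = 1, q_1 = 1*1 + 0 = 1.
  i=2: a_2=11, p_2 = 11*1 + 0 = 11, q_2 = 11*1 + 1 = 12.
  i=3: a_3=1, p_3 = 1*11 + 1 = 12, q_3 = 1*12 + 1 = 13.
  i=4: a_4=4, p_4 = 4*12 + 11 = 59, q_4 = 4*13 + 12 = 64.
q_4 = 64 > 52, so the last convergent with denominator <= 52 is p_3/q_3 = 12/13.
The closest fraction with denominator <= 52 is either p_3/q_3 or the intermediate fraction (k*p_3 + p_2)/(k*q_3 + q_2) with the largest k >= 1 whose denominator stays <= 52; these approach x as k grows, and every other convergent or intermediate fraction in range is farther away.
Largest k: floor((52 - q_2)/q_3) = floor((52 - 12)/13) = 3.
That gives (3*12 + 11)/(3*13 + 12) = 47/51.
Compare the errors: |x - 12/13| = |201*13 - 12*218|/(218*13) = 3/2834, and |x - 47/51| = |201*51 - 47*218|/(218*51) = 5/11118.
Cross-multiplying, 5*2834 = 14170 < 33354 = 3*11118, so 5/11118 is smaller: the intermediate fraction 47/51 is closer to x than 12/13.

47/51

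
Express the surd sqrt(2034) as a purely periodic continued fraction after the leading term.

Write x_i = (sqrt(2034) + m_i)/d_i with (m_0, d_0) = (0, 1). a_0 = floor(sqrt(2034)) = 45, since 45^2 = 2025 <= 2034 < 2116 = 46^2.
Iterate m_{i+1} = d_i*a_i - m_i, d_{i+1} = (2034 - m_{i+1}^2)/d_i, a_{i+1} = floor((a_0 + m_{i+1})/d_{i+1}):
  m_1 = 1*45 - 0 = 45, d_1 = (2034 - 45^2)/1 = 9/1 = 9, a_1 = floor((45 + 45)/9) = 10.
  m_2 = 9*10 - 45 = 45, d_2 = (2034 - 45^2)/9 = 9/9 = 1, a_2 = floor((45 + 45)/1) = 90.
  m_3 = 1*90 - 45 = 45, d_3 = (2034 - 45^2)/1 = 9/1 = 9: (m_3, d_3) = (m_1, d_1) = (45, 9), so from here the quotients repeat a_1, a_2; the period length is 2.
Hence the expansion of sqrt(2034) is a_0 = 45 followed by the repeating block 10, 90 (period 2).

[45; (10, 90)]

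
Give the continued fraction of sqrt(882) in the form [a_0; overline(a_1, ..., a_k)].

Write x_i = (sqrt(882) + m_i)/d_i with (m_0, d_0) = (0, 1). a_0 = floor(sqrt(882)) = 29, since 29^2 = 841 <= 882 < 900 = 30^2.
Iterate m_{i+1} = d_i*a_i - m_i, d_{i+1} = (882 - m_{i+1}^2)/d_i, a_{i+1} = floor((a_0 + m_{i+1})/d_{i+1}):
  m_1 = 1*29 - 0 = 29, d_1 = (882 - 29^2)/1 = 41/1 = 41, a_1 = floor((29 + 29)/41) = 1.
  m_2 = 41*1 - 29 = 12, d_2 = (882 - 12^2)/41 = 738/41 = 18, a_2 = floor((29 + 12)/18) = 2.
  m_3 = 18*2 - 12 = 24, d_3 = (882 - 24^2)/18 = 306/18 = 17, a_3 = floor((29 + 24)/17) = 3.
  m_4 = 17*3 - 24 = 27, d_4 = (882 - 27^2)/17 = 153/17 = 9, a_4 = floor((29 + 27)/9) = 6.
  m_5 = 9*6 - 27 = 27, d_5 = (882 - 27^2)/9 = 153/9 = 17, a_5 = floor((29 + 27)/17) = 3.
  m_6 = 17*3 - 27 = 24, d_6 = (882 - 24^2)/17 = 306/17 = 18, a_6 = floor((29 + 24)/18) = 2.
  m_7 = 18*2 - 24 = 12, d_7 = (882 - 12^2)/18 = 738/18 = 41, a_7 = floor((29 + 12)/41) = 1.
  m_8 = 41*1 - 12 = 29, d_8 = (882 - 29^2)/41 = 41/41 = 1, a_8 = floor((29 + 29)/1) = 58.
  m_9 = 1*58 - 29 = 29, d_9 = (882 - 29^2)/1 = 41/1 = 41: (m_9, d_9) = (m_1, d_1) = (29, 41), so from here the quotients repeat a_1, ..., a_8; the period length is 8.
Hence the expansion of sqrt(882) is a_0 = 29 followed by the repeating block 1, 2, 3, 6, 3, 2, 1, 58 (period 8).

[29; overline(1, 2, 3, 6, 3, 2, 1, 58)]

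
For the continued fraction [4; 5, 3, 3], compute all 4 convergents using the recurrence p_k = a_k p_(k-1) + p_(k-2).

4/1, 21/5, 67/16, 222/53

Using the convergent recurrence p_i = a_i*p_{i-1} + p_{i-2}, q_i = a_i*q_{i-1} + q_{i-2} with p_{-2}=0, p_{-1}=1, q_{-2}=1, q_{-1}=0:
  i=0: a_0=4, p_0 = 4*1 + 0 = 4, q_0 = 4*0 + 1 = 1.
  i=1: a_1=5, p_1 = 5*4 + 1 = 21, q_1 = 5*1 + 0 = 5.
  i=2: a_2=3, p_2 = 3*21 + 4 = 67, q_2 = 3*5 + 1 = 16.
  i=3: a_3=3, p_3 = 3*67 + 21 = 222, q_3 = 3*16 + 5 = 53.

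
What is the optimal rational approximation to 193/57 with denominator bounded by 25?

44/13

Expand x = 193/57 as a continued fraction with the Euclidean algorithm:
  193 = 3*57 + 22, so a_0 = 3.
  57 = 2*22 + 13, so a_1 = 2.
  22 = 1*13 + 9, so a_2 = 1.
  13 = 1*9 + 4, so a_3 = 1.
  9 = 2*4 + 1, so a_4 = 2.
  4 = 4*1 + 0, so a_5 = 4.
so x = [3; 2, 1, 1, 2, 4].
Convergents (p_i = a_i*p_{i-1} + p_{i-2}, q_i = a_i*q_{i-1} + q_{i-2} with p_{-2}=0, p_{-1}=1, q_{-2}=1, q_{-1}=0), until the denominator exceeds 25:
  i=0: a_0=3, p_0 = 3*1 + 0 = 3, q_0 = 3*0 + 1 = 1.
  i=1: a_1=2, p_1 = 2*3 + 1 = 7, q_1 = 2*1 + 0 = 2.
  i=2: a_2=1, p_2 = 1*7 + 3 = 10, q_2 = 1*2 + 1 = 3.
  i=3: a_3=1, p_3 = 1*10 + 7 = 17, q_3 = 1*3 + 2 = 5.
  i=4: a_4=2, p_4 = 2*17 + 10 = 44, q_4 = 2*5 + 3 = 13.
  i=5: a_5=4, p_5 = 4*44 + 17 = 193, q_5 = 4*13 + 5 = 57.
q_5 = 57 > 25, so the last convergent with denominator <= 25 is p_4/q_4 = 44/13.
The closest fraction with denominator <= 25 is either p_4/q_4 or the intermediate fraction (k*p_4 + p_3)/(k*q_4 + q_3) with the largest k >= 1 whose denominator stays <= 25; these approach x as k grows, and every other convergent or intermediate fraction in range is farther away.
Largest k: floor((25 - q_3)/q_4) = floor((25 - 5)/13) = 1.
That gives (1*44 + 17)/(1*13 + 5) = 61/18.
Compare the errors: |x - 44/13| = |193*13 - 44*57|/(57*13) = 1/741, and |x - 61/18| = |193*18 - 61*57|/(57*18) = 3/1026.
Cross-multiplying, 1*1026 = 1026 < 2223 = 3*741, so 1/741 is smaller: the convergent 44/13 is closer to x than 61/18.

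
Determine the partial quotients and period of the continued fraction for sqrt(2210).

Write x_i = (sqrt(2210) + m_i)/d_i with (m_0, d_0) = (0, 1). a_0 = floor(sqrt(2210)) = 47, since 47^2 = 2209 <= 2210 < 2304 = 48^2.
Iterate m_{i+1} = d_i*a_i - m_i, d_{i+1} = (2210 - m_{i+1}^2)/d_i, a_{i+1} = floor((a_0 + m_{i+1})/d_{i+1}):
  m_1 = 1*47 - 0 = 47, d_1 = (2210 - 47^2)/1 = 1/1 = 1, a_1 = floor((47 + 47)/1) = 94.
  m_2 = 1*94 - 47 = 47, d_2 = (2210 - 47^2)/1 = 1/1 = 1: (m_2, d_2) = (m_1, d_1) = (47, 1), so from here the quotient a_1 repeats; the period length is 1.
Hence the expansion of sqrt(2210) is a_0 = 47 followed by the repeating block 94 (period 1).

[47; (94)]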